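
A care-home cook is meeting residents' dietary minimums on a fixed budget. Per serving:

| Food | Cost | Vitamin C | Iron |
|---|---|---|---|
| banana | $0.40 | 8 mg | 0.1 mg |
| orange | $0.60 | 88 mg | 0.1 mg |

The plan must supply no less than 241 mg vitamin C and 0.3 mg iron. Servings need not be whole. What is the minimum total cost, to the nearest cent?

With two linear requirements the optimum uses one or two foods; enumerate the corners.
banana only: max(241/8, 0.3/0.1) = 30.12 servings → $12.05.
orange only: max(241/88, 0.3/0.1) = 3 servings → $1.80.
banana + orange with both tight: 0.2875 servings and 2.712 servings → $1.74.
Cheapest feasible corner: $1.74.

$1.74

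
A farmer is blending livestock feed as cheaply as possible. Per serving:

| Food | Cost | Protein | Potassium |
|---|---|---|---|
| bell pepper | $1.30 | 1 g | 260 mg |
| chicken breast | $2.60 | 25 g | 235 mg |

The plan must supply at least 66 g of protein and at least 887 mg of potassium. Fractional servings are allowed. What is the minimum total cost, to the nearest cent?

$8.14

Minimising a linear cost over {protein ≥ 66, potassium ≥ 887, servings ≥ 0} — the optimum is at a vertex, using one or two foods.
bell pepper only: max(66/1, 887/260) = 66 servings → $85.80.
chicken breast only: max(66/25, 887/235) = 3.774 servings → $9.81.
bell pepper + chicken breast with both tight: 1.064 servings and 2.597 servings → $8.14.
The minimum over all feasible corners is $8.14.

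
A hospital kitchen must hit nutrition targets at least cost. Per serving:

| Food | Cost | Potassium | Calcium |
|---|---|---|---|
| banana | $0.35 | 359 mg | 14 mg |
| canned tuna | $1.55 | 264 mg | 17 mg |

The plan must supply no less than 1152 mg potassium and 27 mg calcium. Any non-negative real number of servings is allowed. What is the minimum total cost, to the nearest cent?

banana only: max(1152/359, 27/14) = 3.209 servings → $1.12.
canned tuna only: max(1152/264, 27/17) = 4.364 servings → $6.76.
banana + canned tuna: the both-tight solution has a negative serving — not a feasible corner.
So the least-cost plan costs $1.12.

$1.12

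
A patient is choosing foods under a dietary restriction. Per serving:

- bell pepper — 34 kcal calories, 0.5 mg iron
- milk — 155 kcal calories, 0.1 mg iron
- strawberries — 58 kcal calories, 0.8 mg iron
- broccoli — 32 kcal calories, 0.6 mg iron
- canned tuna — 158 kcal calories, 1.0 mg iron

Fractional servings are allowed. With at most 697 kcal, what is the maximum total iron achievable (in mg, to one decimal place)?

13.1 mg

Iron per kcal: broccoli 0.01875, bell pepper 0.01471, strawberries 0.01379, canned tuna 0.006329, milk 0.0006452.
With no serving limits, spend the whole calories allowance on broccoli: 697 kcal / 32 kcal × 0.6 mg = 13.1 mg.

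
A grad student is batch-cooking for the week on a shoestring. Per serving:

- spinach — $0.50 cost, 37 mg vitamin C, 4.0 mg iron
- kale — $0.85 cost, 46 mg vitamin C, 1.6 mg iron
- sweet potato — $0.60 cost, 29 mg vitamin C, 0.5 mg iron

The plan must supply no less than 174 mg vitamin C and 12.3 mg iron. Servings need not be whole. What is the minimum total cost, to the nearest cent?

At the optimum either one food covers both requirements or two foods hit both targets exactly; no other combination can be cheaper.
spinach only: max(174/37, 12.3/4.0) = 4.703 servings → $2.35.
kale only: max(174/46, 12.3/1.6) = 7.688 servings → $6.53.
sweet potato only: max(174/29, 12.3/0.5) = 24.6 servings → $14.76.
spinach + kale with both tight: 2.303 servings and 1.93 servings → $2.79.
spinach + sweet potato with both tight: 2.766 servings and 2.471 servings → $2.87.
kale + sweet potato: the both-tight solution has a negative serving — not a feasible corner.
So the least-cost plan costs $2.35.

$2.35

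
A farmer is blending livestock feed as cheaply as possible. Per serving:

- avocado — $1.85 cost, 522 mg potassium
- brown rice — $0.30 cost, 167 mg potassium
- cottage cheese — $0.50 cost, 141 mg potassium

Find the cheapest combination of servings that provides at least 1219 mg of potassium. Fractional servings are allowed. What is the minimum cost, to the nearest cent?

$2.19

Cost per mg of potassium: brown rice $0.0018, avocado $0.0035, cottage cheese $0.0035.
With no serving limits, use only brown rice: 1219 mg / 167 mg = 7.299 servings × $0.30 = $2.19.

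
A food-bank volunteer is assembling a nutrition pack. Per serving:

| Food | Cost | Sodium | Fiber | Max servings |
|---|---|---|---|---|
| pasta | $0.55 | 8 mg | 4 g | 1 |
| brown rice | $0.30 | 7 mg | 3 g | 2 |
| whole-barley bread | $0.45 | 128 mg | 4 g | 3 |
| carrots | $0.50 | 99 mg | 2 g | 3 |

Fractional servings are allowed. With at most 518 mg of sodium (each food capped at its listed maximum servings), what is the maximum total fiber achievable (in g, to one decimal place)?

24.3 g

Fiber per mg sodium: pasta 0.5, brown rice 0.4286, whole-barley bread 0.03125, carrots 0.0202.
Take 1 serving of pasta: uses 8 mg sodium, +4.0 g fiber (running total 4.0 g).
Take 2 servings of brown rice: uses 14 mg sodium, +6.0 g fiber (running total 10.0 g).
Take 3 servings of whole-barley bread: uses 384 mg sodium, +12.0 g fiber (running total 22.0 g).
Take 1.131 servings of carrots: uses 112 mg sodium, +2.3 g fiber (running total 24.3 g).
Filling greedily by fiber-per-mg sodium is optimal for one linear limit, giving 24.3 g.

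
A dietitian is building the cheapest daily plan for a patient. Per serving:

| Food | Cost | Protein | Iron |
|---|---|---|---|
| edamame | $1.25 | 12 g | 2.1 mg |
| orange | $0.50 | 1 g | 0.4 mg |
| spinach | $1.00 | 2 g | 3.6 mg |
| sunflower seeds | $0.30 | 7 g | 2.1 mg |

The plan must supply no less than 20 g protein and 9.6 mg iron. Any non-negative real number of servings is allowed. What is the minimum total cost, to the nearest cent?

$1.37

An LP optimum is at a vertex; with two nutrient constraints at most two foods are used. Check each candidate.
edamame only: max(20/12, 9.6/2.1) = 4.571 servings → $5.71.
orange only: max(20/1, 9.6/0.4) = 24 servings → $12.00.
spinach only: max(20/2, 9.6/3.6) = 10 servings → $10.00.
sunflower seeds only: max(20/7, 9.6/2.1) = 4.571 servings → $1.37.
edamame + orange: the both-tight solution has a negative serving — not a feasible corner.
edamame + spinach with both tight: 1.354 servings and 1.877 servings → $3.57.
edamame + sunflower seeds: intersection lies outside the first quadrant.
orange + spinach with both tight: 18.86 servings and 0.5714 servings → $10.00.
orange + sunflower seeds: the both-tight solution has a negative serving — not a feasible corner.
spinach + sunflower seeds with both tight: 1.2 servings and 2.514 servings → $1.95.
Cheapest feasible corner: $1.37.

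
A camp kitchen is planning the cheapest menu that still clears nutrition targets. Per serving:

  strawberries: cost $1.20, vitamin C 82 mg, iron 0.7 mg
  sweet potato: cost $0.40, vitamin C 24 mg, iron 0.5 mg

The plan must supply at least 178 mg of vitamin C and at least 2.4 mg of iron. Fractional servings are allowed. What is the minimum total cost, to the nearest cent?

$2.75

strawberries only: max(178/82, 2.4/0.7) = 3.429 servings → $4.11.
sweet potato only: max(178/24, 2.4/0.5) = 7.417 servings → $2.97.
strawberries + sweet potato with both tight: 1.298 servings and 2.983 servings → $2.75.
The minimum over all feasible corners is $2.75.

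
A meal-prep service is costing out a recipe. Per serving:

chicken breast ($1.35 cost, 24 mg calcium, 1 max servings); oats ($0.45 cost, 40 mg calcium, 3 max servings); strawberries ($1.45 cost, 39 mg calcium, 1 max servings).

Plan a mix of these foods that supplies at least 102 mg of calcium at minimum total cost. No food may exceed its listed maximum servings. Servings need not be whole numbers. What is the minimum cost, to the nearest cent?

$1.15

Cost per mg of calcium: oats $0.0112, strawberries $0.0372, chicken breast $0.0563.
Take 2.55 servings of oats: +102.0 mg calcium for $1.15 (total $1.15, still need 0.0 mg).
Filling from the cheapest source first is optimal under one linear minimum: $1.15.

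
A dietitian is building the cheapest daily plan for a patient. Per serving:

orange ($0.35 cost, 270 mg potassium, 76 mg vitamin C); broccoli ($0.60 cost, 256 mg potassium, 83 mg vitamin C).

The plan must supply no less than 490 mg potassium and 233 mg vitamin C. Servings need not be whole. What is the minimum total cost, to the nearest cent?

A basic optimal solution has at most two foods positive. Try each food alone and each pair with both targets met exactly.
orange only: max(490/270, 233/76) = 3.066 servings → $1.07.
broccoli only: max(490/256, 233/83) = 2.807 servings → $1.68.
orange + broccoli with both targets exact would need a negative amount; discard.
So the least-cost plan costs $1.07.

$1.07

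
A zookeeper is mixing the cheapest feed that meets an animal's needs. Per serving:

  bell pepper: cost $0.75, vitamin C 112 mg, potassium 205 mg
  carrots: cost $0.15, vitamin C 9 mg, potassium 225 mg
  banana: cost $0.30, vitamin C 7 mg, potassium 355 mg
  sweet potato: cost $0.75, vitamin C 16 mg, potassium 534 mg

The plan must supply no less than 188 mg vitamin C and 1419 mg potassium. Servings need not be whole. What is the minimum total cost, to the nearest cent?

For a min-cost LP with two ≥-constraints, a basic feasible solution has at most two positive variables.
bell pepper only: max(188/112, 1419/205) = 6.922 servings → $5.19.
carrots only: max(188/9, 1419/225) = 20.89 servings → $3.13.
banana only: max(188/7, 1419/355) = 26.86 servings → $8.06.
sweet potato only: max(188/16, 1419/534) = 11.75 servings → $8.81.
bell pepper + carrots with both tight: 1.264 servings and 5.155 servings → $1.72.
bell pepper + banana with both tight: 1.482 servings and 3.141 servings → $2.05.
bell pepper + sweet potato with both tight: 1.374 servings and 2.13 servings → $2.63.
carrots + banana with both targets exact would need a negative amount; discard.
carrots + sweet potato: the both-tight solution has a negative serving — not a feasible corner.
banana + sweet potato: the both-tight solution has a negative serving — not a feasible corner.
So the least-cost plan costs $1.72.

$1.72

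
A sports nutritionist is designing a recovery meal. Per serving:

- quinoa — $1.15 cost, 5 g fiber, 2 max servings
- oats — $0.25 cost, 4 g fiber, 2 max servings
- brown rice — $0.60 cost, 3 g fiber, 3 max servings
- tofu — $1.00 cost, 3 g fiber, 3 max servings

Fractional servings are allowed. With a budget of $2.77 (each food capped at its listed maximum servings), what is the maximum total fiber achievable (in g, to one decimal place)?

Fiber per dollar: oats 16, brown rice 5, quinoa 4.348, tofu 3.
Take 2 servings of oats: spends $0.50, +8.0 g fiber (running total 8.0 g).
Take 3 servings of brown rice: spends $1.80, +9.0 g fiber (running total 17.0 g).
Take 0.4087 servings of quinoa: spends $0.47, +2.0 g fiber (running total 19.0 g).
Filling greedily by fiber-per-dollar is optimal for one linear limit, giving 19.0 g.

19.0 g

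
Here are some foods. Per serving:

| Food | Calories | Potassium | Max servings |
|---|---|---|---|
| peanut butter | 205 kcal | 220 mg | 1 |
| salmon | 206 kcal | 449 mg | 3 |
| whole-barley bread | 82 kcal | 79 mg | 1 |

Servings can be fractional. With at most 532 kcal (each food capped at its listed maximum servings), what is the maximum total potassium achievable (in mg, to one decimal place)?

Potassium per kcal: salmon 2.18, peanut butter 1.073, whole-barley bread 0.9634.
Take 2.583 servings of salmon: uses 532 kcal, +1159.6 mg potassium (running total 1159.6 mg).
Greedy by best ratio exhausts the calories allowance optimally: 1159.6 mg.

1159.6 mg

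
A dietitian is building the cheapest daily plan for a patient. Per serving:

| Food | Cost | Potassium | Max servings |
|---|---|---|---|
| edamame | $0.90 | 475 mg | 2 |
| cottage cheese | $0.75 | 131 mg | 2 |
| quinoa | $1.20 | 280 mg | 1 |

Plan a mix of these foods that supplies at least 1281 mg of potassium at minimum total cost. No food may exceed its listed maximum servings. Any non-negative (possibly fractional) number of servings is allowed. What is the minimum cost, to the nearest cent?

Cost per mg of potassium: edamame $0.0019, quinoa $0.0043, cottage cheese $0.0057.
Take 2 servings of edamame: +950.0 mg potassium for $1.80 (total $1.80, still need 331.0 mg).
Take 1 serving of quinoa: +280.0 mg potassium for $1.20 (total $3.00, still need 51.0 mg).
Take 0.3893 servings of cottage cheese: +51.0 mg potassium for $0.29 (total $3.29, still need 0.0 mg).
Greedy by cheapest-per-mg is optimal for a single linear constraint, so the minimum cost is $3.29.

$3.29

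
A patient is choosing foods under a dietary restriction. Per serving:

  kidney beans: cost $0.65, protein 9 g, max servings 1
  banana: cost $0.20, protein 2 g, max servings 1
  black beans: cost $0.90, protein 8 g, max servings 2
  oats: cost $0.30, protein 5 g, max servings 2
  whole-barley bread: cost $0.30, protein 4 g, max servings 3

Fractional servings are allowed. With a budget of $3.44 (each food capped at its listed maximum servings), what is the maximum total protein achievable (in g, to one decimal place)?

Protein per dollar: oats 16.67, kidney beans 13.85, whole-barley bread 13.33, banana 10, black beans 8.889.
Take 2 servings of oats: spends $0.60, +10.0 g protein (running total 10.0 g).
Take 1 serving of kidney beans: spends $0.65, +9.0 g protein (running total 19.0 g).
Take 3 servings of whole-barley bread: spends $0.90, +12.0 g protein (running total 31.0 g).
Take 1 serving of banana: spends $0.20, +2.0 g protein (running total 33.0 g).
Take 1.211 servings of black beans: spends $1.09, +9.7 g protein (running total 42.7 g).
Filling greedily by protein-per-dollar is optimal for one linear limit, giving 42.7 g.

42.7 g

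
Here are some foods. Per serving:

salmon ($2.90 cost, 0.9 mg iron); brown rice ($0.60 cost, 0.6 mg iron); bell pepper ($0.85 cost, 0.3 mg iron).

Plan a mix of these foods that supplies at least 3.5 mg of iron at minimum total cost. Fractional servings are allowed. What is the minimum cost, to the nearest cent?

Cost per mg of iron: brown rice $1.0000, bell pepper $2.8333, salmon $3.2222.
With no serving limits, use only brown rice: 3.5 mg / 0.6 mg = 5.833 servings × $0.60 = $3.50.

$3.50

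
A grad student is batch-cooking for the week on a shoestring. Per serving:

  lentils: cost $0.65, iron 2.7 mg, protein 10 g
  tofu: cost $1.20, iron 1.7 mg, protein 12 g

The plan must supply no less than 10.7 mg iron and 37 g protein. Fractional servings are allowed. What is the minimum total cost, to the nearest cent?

$2.58

Two binding constraints pin down two serving amounts, so the optimal mix uses at most two foods. The candidates are each food alone (scaled to the tighter of iron/protein) and each pair with both constraints tight.
lentils only: max(10.7/2.7, 37/10) = 3.963 servings → $2.58.
tofu only: max(10.7/1.7, 37/12) = 6.294 servings → $7.55.
lentils + tofu: the both-tight solution has a negative serving — not a feasible corner.
So the least-cost plan costs $2.58.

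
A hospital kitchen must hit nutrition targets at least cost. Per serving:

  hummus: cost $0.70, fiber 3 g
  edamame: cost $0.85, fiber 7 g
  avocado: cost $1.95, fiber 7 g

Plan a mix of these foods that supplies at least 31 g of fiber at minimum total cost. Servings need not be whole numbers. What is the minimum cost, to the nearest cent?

$3.76

Cost per g of fiber: edamame $0.1214, hummus $0.2333, avocado $0.2786.
With no serving limits, use only edamame: 31 g / 7 g = 4.429 servings × $0.85 = $3.76.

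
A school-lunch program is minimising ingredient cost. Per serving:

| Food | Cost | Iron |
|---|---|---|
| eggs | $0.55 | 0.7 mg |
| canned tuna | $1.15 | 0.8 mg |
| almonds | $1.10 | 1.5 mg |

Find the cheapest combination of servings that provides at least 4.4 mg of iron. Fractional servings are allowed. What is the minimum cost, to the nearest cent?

Cost per mg of iron: almonds $0.7333, eggs $0.7857, canned tuna $1.4375.
With no serving limits, use only almonds: 4.4 mg / 1.5 mg = 2.933 servings × $1.10 = $3.23.

$3.23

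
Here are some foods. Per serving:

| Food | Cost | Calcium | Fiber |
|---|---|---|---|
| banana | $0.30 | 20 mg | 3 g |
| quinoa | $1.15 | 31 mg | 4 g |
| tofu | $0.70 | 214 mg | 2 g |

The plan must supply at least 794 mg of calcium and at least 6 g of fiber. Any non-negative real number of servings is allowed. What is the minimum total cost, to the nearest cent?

$2.60

At the optimum either one food covers both requirements or two foods hit both targets exactly; no other combination can be cheaper.
banana only: max(794/20, 6/3) = 39.7 servings → $11.91.
quinoa only: max(794/31, 6/4) = 25.61 servings → $29.45.
tofu only: max(794/214, 6/2) = 3.71 servings → $2.60.
banana + quinoa with both targets exact would need a negative amount; discard.
banana + tofu with both targets exact would need a negative amount; discard.
quinoa + tofu: the both-tight solution has a negative serving — not a feasible corner.
The minimum over all feasible corners is $2.60.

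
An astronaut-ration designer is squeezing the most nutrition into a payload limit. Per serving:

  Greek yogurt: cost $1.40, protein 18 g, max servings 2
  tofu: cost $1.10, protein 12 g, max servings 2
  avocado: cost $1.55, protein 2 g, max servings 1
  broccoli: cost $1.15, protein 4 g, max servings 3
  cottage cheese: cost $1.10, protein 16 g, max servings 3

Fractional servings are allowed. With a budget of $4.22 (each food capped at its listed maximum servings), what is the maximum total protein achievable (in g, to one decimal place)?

59.8 g

Protein per dollar: cottage cheese 14.55, Greek yogurt 12.86, tofu 10.91, broccoli 3.478, avocado 1.29.
Take 3 servings of cottage cheese: spends $3.30, +48.0 g protein (running total 48.0 g).
Take 0.6571 servings of Greek yogurt: spends $0.92, +11.8 g protein (running total 59.8 g).
Greedy by best ratio exhausts the cost allowance optimally: 59.8 g.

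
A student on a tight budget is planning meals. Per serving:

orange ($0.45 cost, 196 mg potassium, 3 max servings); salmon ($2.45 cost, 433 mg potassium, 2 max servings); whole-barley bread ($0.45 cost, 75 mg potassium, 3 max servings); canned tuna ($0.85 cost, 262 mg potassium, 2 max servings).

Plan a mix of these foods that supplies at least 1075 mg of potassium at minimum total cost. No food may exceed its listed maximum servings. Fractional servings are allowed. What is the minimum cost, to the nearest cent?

$2.93

Cost per mg of potassium: orange $0.0023, canned tuna $0.0032, salmon $0.0057, whole-barley bread $0.0060.
Take 3 servings of orange: +588.0 mg potassium for $1.35 (total $1.35, still need 487.0 mg).
Take 1.859 servings of canned tuna: +487.0 mg potassium for $1.58 (total $2.93, still need 0.0 mg).
Greedy by cheapest-per-mg is optimal for a single linear constraint, so the minimum cost is $2.93.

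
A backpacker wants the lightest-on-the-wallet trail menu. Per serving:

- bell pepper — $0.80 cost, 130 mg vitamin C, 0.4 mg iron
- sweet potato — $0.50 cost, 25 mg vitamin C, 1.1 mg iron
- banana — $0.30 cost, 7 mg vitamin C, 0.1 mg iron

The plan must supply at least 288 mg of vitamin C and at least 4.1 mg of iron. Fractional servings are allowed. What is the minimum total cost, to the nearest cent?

$2.86

An LP optimum is at a vertex; with two nutrient constraints at most two foods are used. Check each candidate.
bell pepper only: max(288/130, 4.1/0.4) = 10.25 servings → $8.20.
sweet potato only: max(288/25, 4.1/1.1) = 11.52 servings → $5.76.
banana only: max(288/7, 4.1/0.1) = 41.14 servings → $12.34.
bell pepper + sweet potato with both tight: 1.611 servings and 3.141 servings → $2.86.
bell pepper + banana with both tight: 0.009804 servings and 40.96 servings → $12.30.
sweet potato + banana: intersection lies outside the first quadrant.
So the least-cost plan costs $2.86.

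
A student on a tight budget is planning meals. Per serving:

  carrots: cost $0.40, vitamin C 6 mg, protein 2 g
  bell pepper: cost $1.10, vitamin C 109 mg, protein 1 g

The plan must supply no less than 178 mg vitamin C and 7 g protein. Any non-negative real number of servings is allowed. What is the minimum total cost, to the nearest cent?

$2.73

With two linear requirements the optimum uses one or two foods; enumerate the corners.
carrots only: max(178/6, 7/2) = 29.67 servings → $11.87.
bell pepper only: max(178/109, 7/1) = 7 servings → $7.70.
carrots + bell pepper with both tight: 2.759 servings and 1.481 servings → $2.73.
The minimum over all feasible corners is $2.73.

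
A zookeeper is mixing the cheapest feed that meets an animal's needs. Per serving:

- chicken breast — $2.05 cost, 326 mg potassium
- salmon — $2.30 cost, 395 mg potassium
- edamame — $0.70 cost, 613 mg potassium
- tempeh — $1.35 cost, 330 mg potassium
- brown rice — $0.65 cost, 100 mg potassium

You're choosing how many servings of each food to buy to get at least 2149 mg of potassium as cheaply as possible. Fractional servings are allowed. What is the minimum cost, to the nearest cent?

Cost per mg of potassium: edamame $0.0011, tempeh $0.0041, salmon $0.0058, chicken breast $0.0063, brown rice $0.0065.
With no serving limits, use only edamame: 2149 mg / 613 mg = 3.506 servings × $0.70 = $2.45.

$2.45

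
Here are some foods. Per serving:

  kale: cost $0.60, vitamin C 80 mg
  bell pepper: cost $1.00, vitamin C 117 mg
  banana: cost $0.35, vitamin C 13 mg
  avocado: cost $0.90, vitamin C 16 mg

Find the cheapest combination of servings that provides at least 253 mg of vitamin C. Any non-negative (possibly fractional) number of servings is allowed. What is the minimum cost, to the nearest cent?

Cost per mg of vitamin C: kale $0.0075, bell pepper $0.0085, banana $0.0269, avocado $0.0563.
With no serving limits, use only kale: 253 mg / 80 mg = 3.163 servings × $0.60 = $1.90.

$1.90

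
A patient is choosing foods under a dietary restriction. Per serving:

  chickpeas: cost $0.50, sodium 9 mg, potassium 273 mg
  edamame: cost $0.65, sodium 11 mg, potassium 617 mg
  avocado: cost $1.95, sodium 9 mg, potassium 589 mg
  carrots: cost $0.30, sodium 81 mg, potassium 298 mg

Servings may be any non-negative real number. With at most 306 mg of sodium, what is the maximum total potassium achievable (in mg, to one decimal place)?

Potassium per mg sodium: avocado 65.44, edamame 56.09, chickpeas 30.33, carrots 3.679.
With no serving limits, spend the whole sodium allowance on avocado: 306 mg / 9 mg × 589 mg = 20026.0 mg.

20026.0 mg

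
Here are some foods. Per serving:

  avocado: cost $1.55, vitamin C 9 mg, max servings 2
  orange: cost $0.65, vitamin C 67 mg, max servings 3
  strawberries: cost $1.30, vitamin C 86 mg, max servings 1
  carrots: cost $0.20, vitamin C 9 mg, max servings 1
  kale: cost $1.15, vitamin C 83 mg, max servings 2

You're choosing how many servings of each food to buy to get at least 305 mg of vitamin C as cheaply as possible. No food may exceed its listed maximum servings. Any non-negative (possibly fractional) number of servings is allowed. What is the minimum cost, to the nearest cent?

Cost per mg of vitamin C: orange $0.0097, kale $0.0139, strawberries $0.0151, carrots $0.0222, avocado $0.1722.
Take 3 servings of orange: +201.0 mg vitamin C for $1.95 (total $1.95, still need 104.0 mg).
Take 1.253 servings of kale: +104.0 mg vitamin C for $1.44 (total $3.39, still need 0.0 mg).
Greedy by cheapest-per-mg is optimal for a single linear constraint, so the minimum cost is $3.39.

$3.39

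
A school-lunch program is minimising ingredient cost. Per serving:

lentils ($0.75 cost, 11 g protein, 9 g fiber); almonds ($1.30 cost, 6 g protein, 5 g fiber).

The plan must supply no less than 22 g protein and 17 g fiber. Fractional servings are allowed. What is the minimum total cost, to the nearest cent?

$1.50

With two linear requirements the optimum uses one or two foods; enumerate the corners.
lentils only: max(22/11, 17/9) = 2 servings → $1.50.
almonds only: max(22/6, 17/5) = 3.667 servings → $4.77.
lentils + almonds: the both-tight solution has a negative serving — not a feasible corner.
The minimum over all feasible corners is $1.50.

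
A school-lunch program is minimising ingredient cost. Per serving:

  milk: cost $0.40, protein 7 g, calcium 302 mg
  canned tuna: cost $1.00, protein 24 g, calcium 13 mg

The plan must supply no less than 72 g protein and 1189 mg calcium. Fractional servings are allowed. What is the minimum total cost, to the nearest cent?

$3.42

milk only: max(72/7, 1189/302) = 10.29 servings → $4.11.
canned tuna only: max(72/24, 1189/13) = 91.46 servings → $91.46.
milk + canned tuna with both tight: 3.856 servings and 1.875 servings → $3.42.
So the least-cost plan costs $3.42.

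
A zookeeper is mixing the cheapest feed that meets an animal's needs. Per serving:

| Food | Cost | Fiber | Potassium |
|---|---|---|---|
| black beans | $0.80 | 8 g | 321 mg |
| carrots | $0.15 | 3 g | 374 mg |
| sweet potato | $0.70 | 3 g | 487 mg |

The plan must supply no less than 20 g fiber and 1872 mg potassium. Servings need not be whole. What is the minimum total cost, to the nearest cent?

This is a tiny linear program; its minimum lies at a vertex of the feasible set. List the vertices and price them.
black beans only: max(20/8, 1872/321) = 5.832 servings → $4.67.
carrots only: max(20/3, 1872/374) = 6.667 servings → $1.00.
sweet potato only: max(20/3, 1872/487) = 6.667 servings → $4.67.
black beans + carrots with both tight: 0.9187 servings and 4.217 servings → $1.37.
black beans + sweet potato with both tight: 1.406 servings and 2.917 servings → $3.17.
carrots + sweet potato: intersection lies outside the first quadrant.
So the least-cost plan costs $1.00.

$1.00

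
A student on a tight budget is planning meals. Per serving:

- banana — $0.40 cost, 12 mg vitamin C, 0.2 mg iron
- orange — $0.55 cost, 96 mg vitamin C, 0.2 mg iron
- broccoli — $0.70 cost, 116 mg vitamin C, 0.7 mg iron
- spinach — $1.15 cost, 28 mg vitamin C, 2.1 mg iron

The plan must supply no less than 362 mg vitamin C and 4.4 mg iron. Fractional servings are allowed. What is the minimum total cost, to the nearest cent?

$3.31

Two binding constraints pin down two serving amounts, so the optimal mix uses at most two foods. The candidates are each food alone (scaled to the tighter of vitamin C/iron) and each pair with both constraints tight.
banana only: max(362/12, 4.4/0.2) = 30.17 servings → $12.07.
orange only: max(362/96, 4.4/0.2) = 22 servings → $12.10.
broccoli only: max(362/116, 4.4/0.7) = 6.286 servings → $4.40.
spinach only: max(362/28, 4.4/2.1) = 12.93 servings → $14.87.
banana + orange with both tight: 20.83 servings and 1.167 servings → $8.97.
banana + broccoli with both tight: 17.36 servings and 1.324 servings → $7.87.
banana + spinach: intersection lies outside the first quadrant.
orange + broccoli: intersection lies outside the first quadrant.
orange + spinach with both tight: 3.25 servings and 1.786 servings → $3.84.
broccoli + spinach with both tight: 2.844 servings and 1.147 servings → $3.31.
Cheapest feasible corner: $3.31.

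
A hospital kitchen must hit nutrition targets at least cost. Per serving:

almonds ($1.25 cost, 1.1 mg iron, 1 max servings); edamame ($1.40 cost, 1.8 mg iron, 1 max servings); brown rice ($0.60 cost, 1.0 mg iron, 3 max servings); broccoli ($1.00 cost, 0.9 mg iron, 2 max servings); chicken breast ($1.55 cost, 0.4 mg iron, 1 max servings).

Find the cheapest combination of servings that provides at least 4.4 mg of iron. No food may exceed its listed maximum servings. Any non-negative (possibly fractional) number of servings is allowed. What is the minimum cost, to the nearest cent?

$2.89

Cost per mg of iron: brown rice $0.6000, edamame $0.7778, broccoli $1.1111, almonds $1.1364, chicken breast $3.8750.
Take 3 servings of brown rice: +3.0 mg iron for $1.80 (total $1.80, still need 1.4 mg).
Take 0.7778 servings of edamame: +1.4 mg iron for $1.09 (total $2.89, still need 0.0 mg).
Greedy by cheapest-per-mg is optimal for a single linear constraint, so the minimum cost is $2.89.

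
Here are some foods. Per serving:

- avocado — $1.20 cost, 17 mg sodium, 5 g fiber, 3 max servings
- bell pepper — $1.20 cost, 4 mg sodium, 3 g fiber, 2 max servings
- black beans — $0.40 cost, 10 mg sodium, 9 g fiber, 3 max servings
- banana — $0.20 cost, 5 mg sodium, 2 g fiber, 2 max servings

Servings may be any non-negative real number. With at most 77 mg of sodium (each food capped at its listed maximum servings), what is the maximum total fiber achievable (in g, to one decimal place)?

Fiber per mg sodium: black beans 0.9, bell pepper 0.75, banana 0.4, avocado 0.2941.
Take 3 servings of black beans: uses 30 mg sodium, +27.0 g fiber (running total 27.0 g).
Take 2 servings of bell pepper: uses 8 mg sodium, +6.0 g fiber (running total 33.0 g).
Take 2 servings of banana: uses 10 mg sodium, +4.0 g fiber (running total 37.0 g).
Take 1.706 servings of avocado: uses 29 mg sodium, +8.5 g fiber (running total 45.5 g).
Filling greedily by fiber-per-mg sodium is optimal for one linear limit, giving 45.5 g.

45.5 g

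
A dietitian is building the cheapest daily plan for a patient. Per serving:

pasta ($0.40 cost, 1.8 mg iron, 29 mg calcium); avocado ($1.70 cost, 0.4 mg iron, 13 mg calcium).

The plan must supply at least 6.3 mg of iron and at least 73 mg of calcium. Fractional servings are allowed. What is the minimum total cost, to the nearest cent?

$1.40

With two linear requirements the optimum uses one or two foods; enumerate the corners.
pasta only: max(6.3/1.8, 73/29) = 3.5 servings → $1.40.
avocado only: max(6.3/0.4, 73/13) = 15.75 servings → $26.77.
pasta + avocado: the both-tight solution has a negative serving — not a feasible corner.
So the least-cost plan costs $1.40.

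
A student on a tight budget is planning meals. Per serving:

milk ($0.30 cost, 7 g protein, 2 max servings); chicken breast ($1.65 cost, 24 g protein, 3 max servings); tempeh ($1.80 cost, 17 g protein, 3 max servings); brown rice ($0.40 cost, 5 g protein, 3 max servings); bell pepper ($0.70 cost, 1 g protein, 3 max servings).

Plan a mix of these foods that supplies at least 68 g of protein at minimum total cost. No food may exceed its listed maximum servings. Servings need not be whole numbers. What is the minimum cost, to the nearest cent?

$4.31

Cost per g of protein: milk $0.0429, chicken breast $0.0688, brown rice $0.0800, tempeh $0.1059, bell pepper $0.7000.
Take 2 servings of milk: +14.0 g protein for $0.60 (total $0.60, still need 54.0 g).
Take 2.25 servings of chicken breast: +54.0 g protein for $3.71 (total $4.31, still need 0.0 g).
Greedy by cheapest-per-g is optimal for a single linear constraint, so the minimum cost is $4.31.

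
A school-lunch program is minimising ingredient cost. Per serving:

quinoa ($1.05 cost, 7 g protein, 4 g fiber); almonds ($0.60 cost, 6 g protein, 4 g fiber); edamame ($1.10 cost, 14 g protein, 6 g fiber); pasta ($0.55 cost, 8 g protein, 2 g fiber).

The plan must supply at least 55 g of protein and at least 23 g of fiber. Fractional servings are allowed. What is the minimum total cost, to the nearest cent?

Minimising a linear cost over {protein ≥ 55, fiber ≥ 23, servings ≥ 0} — the optimum is at a vertex, using one or two foods.
quinoa only: max(55/7, 23/4) = 7.857 servings → $8.25.
almonds only: max(55/6, 23/4) = 9.167 servings → $5.50.
edamame only: max(55/14, 23/6) = 3.929 servings → $4.32.
pasta only: max(55/8, 23/2) = 11.5 servings → $6.33.
quinoa + almonds: intersection lies outside the first quadrant.
quinoa + edamame: the both-tight solution has a negative serving — not a feasible corner.
quinoa + pasta with both tight: 4.111 servings and 3.278 servings → $6.12.
almonds + edamame: the both-tight solution has a negative serving — not a feasible corner.
almonds + pasta with both tight: 3.7 servings and 4.1 servings → $4.47.
edamame + pasta with both tight: 3.7 servings and 0.4 servings → $4.29.
So the least-cost plan costs $4.29.

$4.29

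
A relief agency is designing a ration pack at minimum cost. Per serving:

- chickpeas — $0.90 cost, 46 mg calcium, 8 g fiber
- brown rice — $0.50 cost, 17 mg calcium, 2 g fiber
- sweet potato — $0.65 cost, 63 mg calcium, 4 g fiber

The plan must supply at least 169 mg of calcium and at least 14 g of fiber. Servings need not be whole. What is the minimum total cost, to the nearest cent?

A basic optimal solution has at most two foods positive. Try each food alone and each pair with both targets met exactly.
chickpeas only: max(169/46, 14/8) = 3.674 servings → $3.31.
brown rice only: max(169/17, 14/2) = 9.941 servings → $4.97.
sweet potato only: max(169/63, 14/4) = 3.5 servings → $2.27.
chickpeas + brown rice: the both-tight solution has a negative serving — not a feasible corner.
chickpeas + sweet potato with both tight: 0.6438 servings and 2.212 servings → $2.02.
brown rice + sweet potato with both tight: 3.552 servings and 1.724 servings → $2.90.
The minimum over all feasible corners is $2.02.

$2.02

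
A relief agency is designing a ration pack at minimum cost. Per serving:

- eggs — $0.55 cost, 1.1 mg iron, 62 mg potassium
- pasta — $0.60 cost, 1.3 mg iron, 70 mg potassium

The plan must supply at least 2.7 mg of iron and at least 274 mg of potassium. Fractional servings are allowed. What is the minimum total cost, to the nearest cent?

$2.35

With two linear requirements the optimum uses one or two foods; enumerate the corners.
eggs only: max(2.7/1.1, 274/62) = 4.419 servings → $2.43.
pasta only: max(2.7/1.3, 274/70) = 3.914 servings → $2.35.
eggs + pasta: intersection lies outside the first quadrant.
So the least-cost plan costs $2.35.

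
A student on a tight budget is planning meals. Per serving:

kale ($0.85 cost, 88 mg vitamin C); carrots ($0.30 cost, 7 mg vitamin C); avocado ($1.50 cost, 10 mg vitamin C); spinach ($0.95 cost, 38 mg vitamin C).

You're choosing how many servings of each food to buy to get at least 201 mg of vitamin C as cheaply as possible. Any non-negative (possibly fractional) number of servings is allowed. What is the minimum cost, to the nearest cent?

$1.94

Cost per mg of vitamin C: kale $0.0097, spinach $0.0250, carrots $0.0429, avocado $0.1500.
With no serving limits, use only kale: 201 mg / 88 mg = 2.284 servings × $0.85 = $1.94.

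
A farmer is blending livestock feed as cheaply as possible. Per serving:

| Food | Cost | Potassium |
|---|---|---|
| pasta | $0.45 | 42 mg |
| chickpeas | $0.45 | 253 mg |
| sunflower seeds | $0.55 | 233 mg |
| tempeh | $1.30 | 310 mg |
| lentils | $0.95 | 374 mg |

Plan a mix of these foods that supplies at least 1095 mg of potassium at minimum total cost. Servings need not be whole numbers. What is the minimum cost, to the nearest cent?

$1.95

Cost per mg of potassium: chickpeas $0.0018, sunflower seeds $0.0024, lentils $0.0025, tempeh $0.0042, pasta $0.0107.
With no serving limits, use only chickpeas: 1095 mg / 253 mg = 4.328 servings × $0.45 = $1.95.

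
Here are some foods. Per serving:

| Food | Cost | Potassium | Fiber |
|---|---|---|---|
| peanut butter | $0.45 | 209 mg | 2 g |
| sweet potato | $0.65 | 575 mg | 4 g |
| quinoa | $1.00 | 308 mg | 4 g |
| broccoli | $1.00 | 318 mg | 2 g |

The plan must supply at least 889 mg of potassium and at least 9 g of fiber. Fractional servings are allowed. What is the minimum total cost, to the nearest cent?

$1.46

Two binding constraints pin down two serving amounts, so the optimal mix uses at most two foods. The candidates are each food alone (scaled to the tighter of potassium/fiber) and each pair with both constraints tight.
peanut butter only: max(889/209, 9/2) = 4.5 servings → $2.02.
sweet potato only: max(889/575, 9/4) = 2.25 servings → $1.46.
quinoa only: max(889/308, 9/4) = 2.886 servings → $2.89.
broccoli only: max(889/318, 9/2) = 4.5 servings → $4.50.
peanut butter + sweet potato: intersection lies outside the first quadrant.
peanut butter + quinoa with both tight: 3.564 servings and 0.4682 servings → $2.07.
peanut butter + broccoli with both targets exact would need a negative amount; discard.
sweet potato + quinoa with both tight: 0.7341 servings and 1.516 servings → $1.99.
sweet potato + broccoli: the both-tight solution has a negative serving — not a feasible corner.
quinoa + broccoli with both tight: 1.652 servings and 1.195 servings → $2.85.
The minimum over all feasible corners is $1.46.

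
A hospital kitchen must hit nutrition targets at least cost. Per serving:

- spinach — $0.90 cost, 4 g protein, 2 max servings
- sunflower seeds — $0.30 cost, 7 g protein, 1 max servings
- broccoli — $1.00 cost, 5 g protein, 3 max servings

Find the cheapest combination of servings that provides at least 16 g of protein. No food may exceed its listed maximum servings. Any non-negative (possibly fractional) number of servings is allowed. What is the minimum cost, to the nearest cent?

$2.10

Cost per g of protein: sunflower seeds $0.0429, broccoli $0.2000, spinach $0.2250.
Take 1 serving of sunflower seeds: +7.0 g protein for $0.30 (total $0.30, still need 9.0 g).
Take 1.8 servings of broccoli: +9.0 g protein for $1.80 (total $2.10, still need 0.0 g).
Greedy by cheapest-per-g is optimal for a single linear constraint, so the minimum cost is $2.10.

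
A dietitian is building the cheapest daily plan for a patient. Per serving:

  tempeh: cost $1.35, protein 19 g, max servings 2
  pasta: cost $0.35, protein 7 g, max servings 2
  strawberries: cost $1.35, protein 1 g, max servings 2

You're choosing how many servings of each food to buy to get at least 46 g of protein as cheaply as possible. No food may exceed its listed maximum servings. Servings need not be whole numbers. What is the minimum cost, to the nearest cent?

Cost per g of protein: pasta $0.0500, tempeh $0.0711, strawberries $1.3500.
Take 2 servings of pasta: +14.0 g protein for $0.70 (total $0.70, still need 32.0 g).
Take 1.684 servings of tempeh: +32.0 g protein for $2.27 (total $2.97, still need 0.0 g).
Greedy by cheapest-per-g is optimal for a single linear constraint, so the minimum cost is $2.97.

$2.97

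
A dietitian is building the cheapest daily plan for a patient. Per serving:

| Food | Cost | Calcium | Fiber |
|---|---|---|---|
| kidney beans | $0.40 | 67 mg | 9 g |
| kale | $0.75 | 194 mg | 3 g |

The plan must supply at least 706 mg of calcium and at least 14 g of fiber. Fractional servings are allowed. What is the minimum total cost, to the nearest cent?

A basic optimal solution has at most two foods positive. Try each food alone and each pair with both targets met exactly.
kidney beans only: max(706/67, 14/9) = 10.54 servings → $4.21.
kale only: max(706/194, 14/3) = 4.667 servings → $3.50.
kidney beans + kale with both tight: 0.3871 servings and 3.506 servings → $2.78.
So the least-cost plan costs $2.78.

$2.78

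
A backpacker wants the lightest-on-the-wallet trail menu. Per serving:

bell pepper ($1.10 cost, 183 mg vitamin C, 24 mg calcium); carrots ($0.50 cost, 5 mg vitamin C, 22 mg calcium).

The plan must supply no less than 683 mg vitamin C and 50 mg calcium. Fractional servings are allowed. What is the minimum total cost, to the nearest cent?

$4.11

This is a tiny linear program; its minimum lies at a vertex of the feasible set. List the vertices and price them.
bell pepper only: max(683/183, 50/24) = 3.732 servings → $4.11.
carrots only: max(683/5, 50/22) = 136.6 servings → $68.30.
bell pepper + carrots: the both-tight solution has a negative serving — not a feasible corner.
Cheapest feasible corner: $4.11.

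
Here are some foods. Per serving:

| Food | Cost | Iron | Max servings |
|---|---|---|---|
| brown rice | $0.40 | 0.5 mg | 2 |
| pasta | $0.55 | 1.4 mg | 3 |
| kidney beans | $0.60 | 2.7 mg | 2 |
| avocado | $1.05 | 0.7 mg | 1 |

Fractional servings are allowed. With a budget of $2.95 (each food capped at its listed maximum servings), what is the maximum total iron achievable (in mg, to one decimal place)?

Iron per dollar: kidney beans 4.5, pasta 2.545, brown rice 1.25, avocado 0.6667.
Take 2 servings of kidney beans: spends $1.20, +5.4 mg iron (running total 5.4 mg).
Take 3 servings of pasta: spends $1.65, +4.2 mg iron (running total 9.6 mg).
Take 0.25 servings of brown rice: spends $0.10, +0.1 mg iron (running total 9.7 mg).
Filling greedily by iron-per-dollar is optimal for one linear limit, giving 9.7 mg.

9.7 mg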